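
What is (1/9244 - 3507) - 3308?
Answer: -62997859/9244 ≈ -6815.0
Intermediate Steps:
(1/9244 - 3507) - 3308 = -32418707/9244 - 3308 = -62997859/9244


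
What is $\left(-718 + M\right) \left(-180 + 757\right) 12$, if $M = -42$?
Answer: $-5262240$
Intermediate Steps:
$\left(-718 + M\right) \left(-180 + 757\right) 12 = \left(-718 - 42\right) \left(-180 + 757\right) 12 = \left(-760\right) 577 \cdot 12 = \left(-438520\right) 12 = -5262240$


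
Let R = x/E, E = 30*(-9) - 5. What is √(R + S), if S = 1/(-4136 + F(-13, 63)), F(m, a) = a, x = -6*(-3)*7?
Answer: I*√23005130819/224015 ≈ 0.67707*I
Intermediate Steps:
x = 126 (x = 18*7 = 126)
E = -275 (E = -270 - 5 = -275)
R = -126/275 (R = 126/(-275) = 126*(-1/275) = -126/275 ≈ -0.45818)
S = -1/4073 (S = 1/(-4136 + 63) = 1/(-4073) = -1/4073 ≈ -0.00024552)
√(R + S) = √(-126/275 - 1/4073) = √(-513473/1120075) = I*√23005130819/224015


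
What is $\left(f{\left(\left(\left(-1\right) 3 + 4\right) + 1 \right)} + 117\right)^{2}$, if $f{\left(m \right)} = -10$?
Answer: $11449$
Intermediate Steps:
$\left(f{\left(\left(\left(-1\right) 3 + 4\right) + 1 \right)} + 117\right)^{2} = \left(-10 + 117\right)^{2} = 107^{2} = 11449$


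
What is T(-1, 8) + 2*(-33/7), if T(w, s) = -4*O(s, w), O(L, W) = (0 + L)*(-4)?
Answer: 830/7 ≈ 118.57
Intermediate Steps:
O(L, W) = -4*L (O(L, W) = L*(-4) = -4*L)
T(w, s) = 16*s (T(w, s) = -(-16)*s = 16*s)
T(-1, 8) + 2*(-33/7) = 16*8 + 2*(-33/7) = 128 + 2*(-33*⅐) = 128 + 2*(-33/7) = 128 - 66/7 = 830/7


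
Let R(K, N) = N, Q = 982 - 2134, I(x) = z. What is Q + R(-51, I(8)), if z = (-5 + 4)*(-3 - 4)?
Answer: -1145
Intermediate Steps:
z = 7 (z = -1*(-7) = 7)
I(x) = 7
Q = -1152
Q + R(-51, I(8)) = -1152 + 7 = -1145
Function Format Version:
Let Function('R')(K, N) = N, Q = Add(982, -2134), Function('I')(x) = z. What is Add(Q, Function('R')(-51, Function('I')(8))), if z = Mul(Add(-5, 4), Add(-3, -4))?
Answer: -1145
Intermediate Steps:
z = 7 (z = Mul(-1, -7) = 7)
Function('I')(x) = 7
Q = -1152
Add(Q, Function('R')(-51, Function('I')(8))) = Add(-1152, 7) = -1145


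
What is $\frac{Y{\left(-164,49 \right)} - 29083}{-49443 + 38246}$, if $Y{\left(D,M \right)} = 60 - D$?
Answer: $\frac{28859}{11197} \approx 2.5774$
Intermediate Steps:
$\frac{Y{\left(-164,49 \right)} - 29083}{-49443 + 38246} = \frac{\left(60 - -164\right) - 29083}{-49443 + 38246} = \frac{\left(60 + 164\right) - 29083}{-11197} = \left(224 - 29083\right) \left(- \frac{1}{11197}\right) = \left(-28859\right) \left(- \frac{1}{11197}\right) = \frac{28859}{11197}$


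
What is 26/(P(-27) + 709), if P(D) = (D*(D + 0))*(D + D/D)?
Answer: -26/18245 ≈ -0.0014250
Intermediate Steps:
P(D) = D²*(1 + D) (P(D) = (D*D)*(D + 1) = D²*(1 + D))
26/(P(-27) + 709) = 26/((-27)²*(1 - 27) + 709) = 26/(729*(-26) + 709) = 26/(-18954 + 709) = 26/(-18245) = -1/18245*26 = -26/18245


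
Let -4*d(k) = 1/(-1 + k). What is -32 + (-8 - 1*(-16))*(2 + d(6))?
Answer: -82/5 ≈ -16.400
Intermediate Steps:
d(k) = -1/(4*(-1 + k))
-32 + (-8 - 1*(-16))*(2 + d(6)) = -32 + (-8 - 1*(-16))*(2 - 1/(-4 + 4*6)) = -32 + (-8 + 16)*(2 - 1/(-4 + 24)) = -32 + 8*(2 - 1/20) = -32 + 8*(39/20) = -32 + 78/5 = -82/5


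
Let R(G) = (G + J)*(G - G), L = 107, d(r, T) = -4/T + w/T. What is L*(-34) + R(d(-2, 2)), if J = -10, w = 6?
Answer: -3638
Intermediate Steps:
d(r, T) = 2/T (d(r, T) = -4/T + 6/T = 2/T)
R(G) = 0 (R(G) = (G - 10)*(G - G) = (-10 + G)*0 = 0)
L*(-34) + R(d(-2, 2)) = 107*(-34) + 0 = -3638 + 0 = -3638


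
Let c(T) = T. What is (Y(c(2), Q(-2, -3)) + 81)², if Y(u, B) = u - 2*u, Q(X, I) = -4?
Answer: 6241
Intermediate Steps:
Y(u, B) = -u
(Y(c(2), Q(-2, -3)) + 81)² = (-1*2 + 81)² = (-2 + 81)² = 79² = 6241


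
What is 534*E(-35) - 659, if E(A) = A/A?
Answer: -125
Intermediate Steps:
E(A) = 1
534*E(-35) - 659 = 534*1 - 659 = 534 - 659 = -125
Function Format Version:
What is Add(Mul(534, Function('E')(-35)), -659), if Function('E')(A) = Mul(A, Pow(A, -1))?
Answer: -125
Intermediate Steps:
Function('E')(A) = 1
Add(Mul(534, Function('E')(-35)), -659) = Add(Mul(534, 1), -659) = Add(534, -659) = -125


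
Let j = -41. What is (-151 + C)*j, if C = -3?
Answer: 6314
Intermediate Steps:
(-151 + C)*j = (-151 - 3)*(-41) = -154*(-41) = 6314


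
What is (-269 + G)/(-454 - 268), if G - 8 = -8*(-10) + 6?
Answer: 175/722 ≈ 0.24238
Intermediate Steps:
G = 94 (G = 8 + (-8*(-10) + 6) = 8 + (80 + 6) = 8 + 86 = 94)
(-269 + G)/(-454 - 268) = (-269 + 94)/(-454 - 268) = -175/(-722) = -175*(-1/722) = 175/722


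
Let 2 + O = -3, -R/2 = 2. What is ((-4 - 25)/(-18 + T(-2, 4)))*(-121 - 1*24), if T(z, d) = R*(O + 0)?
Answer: 4205/2 ≈ 2102.5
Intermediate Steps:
R = -4 (R = -2*2 = -4)
O = -5 (O = -2 - 3 = -5)
T(z, d) = 20 (T(z, d) = -4*(-5 + 0) = -4*(-5) = 20)
((-4 - 25)/(-18 + T(-2, 4)))*(-121 - 1*24) = ((-4 - 25)/(-18 + 20))*(-121 - 1*24) = (-29/2)*(-121 - 24) = -29*1/2*(-145) = -29/2*(-145) = 4205/2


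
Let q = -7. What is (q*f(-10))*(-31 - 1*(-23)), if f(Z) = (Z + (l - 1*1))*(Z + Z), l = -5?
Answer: 17920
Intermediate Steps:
f(Z) = 2*Z*(-6 + Z) (f(Z) = (Z + (-5 - 1*1))*(Z + Z) = (Z + (-5 - 1))*(2*Z) = (Z - 6)*(2*Z) = (-6 + Z)*(2*Z) = 2*Z*(-6 + Z))
(q*f(-10))*(-31 - 1*(-23)) = (-14*(-10)*(-6 - 10))*(-31 - 1*(-23)) = (-14*(-10)*(-16))*(-31 + 23) = -7*320*(-8) = -2240*(-8) = 17920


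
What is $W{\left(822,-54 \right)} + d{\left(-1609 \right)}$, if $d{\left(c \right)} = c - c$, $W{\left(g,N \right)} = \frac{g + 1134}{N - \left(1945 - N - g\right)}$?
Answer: $- \frac{1956}{1231} \approx -1.589$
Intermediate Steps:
$W{\left(g,N \right)} = \frac{1134 + g}{-1945 + g + 2 N}$ ($W{\left(g,N \right)} = \frac{1134 + g}{N - \left(1945 - N - g\right)} = \frac{1134 + g}{N + \left(-1945 + N + g\right)} = \frac{1134 + g}{-1945 + g + 2 N}$)
$d{\left(c \right)} = 0$
$W{\left(822,-54 \right)} + d{\left(-1609 \right)} = \frac{1134 + 822}{-1945 + 822 + 2 \left(-54\right)} + 0 = \frac{1}{-1945 + 822 - 108} \cdot 1956 + 0 = \frac{1}{-1231} \cdot 1956 + 0 = \left(- \frac{1}{1231}\right) 1956 + 0 = - \frac{1956}{1231} + 0 = - \frac{1956}{1231}$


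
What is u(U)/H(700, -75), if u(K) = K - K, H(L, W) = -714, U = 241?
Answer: 0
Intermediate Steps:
u(K) = 0
u(U)/H(700, -75) = 0/(-714) = 0*(-1/714) = 0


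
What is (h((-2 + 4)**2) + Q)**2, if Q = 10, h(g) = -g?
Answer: 36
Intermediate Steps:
(h((-2 + 4)**2) + Q)**2 = (-(-2 + 4)**2 + 10)**2 = (-1*2**2 + 10)**2 = (-1*4 + 10)**2 = (-4 + 10)**2 = 6**2 = 36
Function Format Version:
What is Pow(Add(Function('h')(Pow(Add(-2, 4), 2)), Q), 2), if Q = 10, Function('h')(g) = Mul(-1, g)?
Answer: 36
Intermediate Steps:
Pow(Add(Function('h')(Pow(Add(-2, 4), 2)), Q), 2) = Pow(Add(Mul(-1, Pow(Add(-2, 4), 2)), 10), 2) = Pow(Add(Mul(-1, Pow(2, 2)), 10), 2) = Pow(Add(Mul(-1, 4), 10), 2) = Pow(Add(-4, 10), 2) = Pow(6, 2) = 36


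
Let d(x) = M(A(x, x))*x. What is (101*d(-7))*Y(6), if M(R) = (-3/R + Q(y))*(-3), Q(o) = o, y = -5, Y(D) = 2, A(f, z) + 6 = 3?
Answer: -16968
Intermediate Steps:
A(f, z) = -3 (A(f, z) = -6 + 3 = -3)
M(R) = 15 + 9/R (M(R) = (-3/R - 5)*(-3) = (-5 - 3/R)*(-3) = 15 + 9/R)
d(x) = 12*x (d(x) = (15 + 9/(-3))*x = (15 + 9*(-1/3))*x = (15 - 3)*x = 12*x)
(101*d(-7))*Y(6) = (101*(12*(-7)))*2 = (101*(-84))*2 = -8484*2 = -16968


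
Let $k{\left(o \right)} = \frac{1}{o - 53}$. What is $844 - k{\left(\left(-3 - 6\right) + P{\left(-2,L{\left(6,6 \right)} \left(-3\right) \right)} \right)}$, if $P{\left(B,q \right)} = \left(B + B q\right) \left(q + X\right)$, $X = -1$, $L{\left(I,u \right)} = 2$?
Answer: $\frac{111409}{132} \approx 844.01$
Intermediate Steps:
$P{\left(B,q \right)} = \left(-1 + q\right) \left(B + B q\right)$ ($P{\left(B,q \right)} = \left(B + B q\right) \left(q - 1\right) = \left(B + B q\right) \left(-1 + q\right) = \left(-1 + q\right) \left(B + B q\right)$)
$k{\left(o \right)} = \frac{1}{-53 + o}$
$844 - k{\left(\left(-3 - 6\right) + P{\left(-2,L{\left(6,6 \right)} \left(-3\right) \right)} \right)} = 844 - \frac{1}{-53 - \left(9 + 2 \left(-1 + \left(2 \left(-3\right)\right)^{2}\right)\right)} = 844 - \frac{1}{-53 - \left(9 + 2 \left(-1 + \left(-6\right)^{2}\right)\right)} = 844 - \frac{1}{-53 - \left(9 + 2 \left(-1 + 36\right)\right)} = 844 - \frac{1}{-53 - 79} = 844 - \frac{1}{-132} = 844 - - \frac{1}{132} = 844 + \frac{1}{132} = \frac{111409}{132}$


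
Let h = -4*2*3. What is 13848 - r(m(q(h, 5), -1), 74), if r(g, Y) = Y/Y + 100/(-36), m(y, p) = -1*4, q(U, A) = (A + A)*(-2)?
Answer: 124648/9 ≈ 13850.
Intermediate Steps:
h = -24 (h = -8*3 = -24)
q(U, A) = -4*A (q(U, A) = (2*A)*(-2) = -4*A)
m(y, p) = -4
r(g, Y) = -16/9 (r(g, Y) = 1 + 100*(-1/36) = 1 - 25/9 = -16/9)
13848 - r(m(q(h, 5), -1), 74) = 13848 - 1*(-16/9) = 13848 + 16/9 = 124648/9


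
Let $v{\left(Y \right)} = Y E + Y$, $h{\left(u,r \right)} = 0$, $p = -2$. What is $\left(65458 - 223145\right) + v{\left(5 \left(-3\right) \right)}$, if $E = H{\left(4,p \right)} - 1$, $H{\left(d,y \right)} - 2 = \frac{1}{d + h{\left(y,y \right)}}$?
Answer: $- \frac{630883}{4} \approx -1.5772 \cdot 10^{5}$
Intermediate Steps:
$H{\left(d,y \right)} = 2 + \frac{1}{d}$ ($H{\left(d,y \right)} = 2 + \frac{1}{d + 0} = 2 + \frac{1}{d}$)
$E = \frac{5}{4}$ ($E = \left(2 + \frac{1}{4}\right) - 1 = \frac{9}{4} - 1 = \frac{5}{4} \approx 1.25$)
$v{\left(Y \right)} = \frac{9 Y}{4}$ ($v{\left(Y \right)} = Y \frac{5}{4} + Y = \frac{5 Y}{4} + Y = \frac{9 Y}{4}$)
$\left(65458 - 223145\right) + v{\left(5 \left(-3\right) \right)} = \left(65458 - 223145\right) + \frac{9 \cdot 5 \left(-3\right)}{4} = -157687 + \frac{9}{4} \left(-15\right) = -157687 - \frac{135}{4} = - \frac{630883}{4}$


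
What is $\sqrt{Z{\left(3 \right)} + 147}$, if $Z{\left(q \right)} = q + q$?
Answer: $3 \sqrt{17} \approx 12.369$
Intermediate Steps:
$Z{\left(q \right)} = 2 q$
$\sqrt{Z{\left(3 \right)} + 147} = \sqrt{2 \cdot 3 + 147} = \sqrt{6 + 147} = \sqrt{153} = 3 \sqrt{17}$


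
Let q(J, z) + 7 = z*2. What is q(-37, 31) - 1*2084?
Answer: -2029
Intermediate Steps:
q(J, z) = -7 + 2*z (q(J, z) = -7 + z*2 = -7 + 2*z)
q(-37, 31) - 1*2084 = (-7 + 2*31) - 1*2084 = (-7 + 62) - 2084 = 55 - 2084 = -2029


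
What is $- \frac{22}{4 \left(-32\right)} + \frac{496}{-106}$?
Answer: $- \frac{15289}{3392} \approx -4.5074$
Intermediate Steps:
$- \frac{22}{4 \left(-32\right)} + \frac{496}{-106} = - \frac{22}{-128} + 496 \left(- \frac{1}{106}\right) = \left(-22\right) \left(- \frac{1}{128}\right) - \frac{248}{53} = \frac{11}{64} - \frac{248}{53} = - \frac{15289}{3392}$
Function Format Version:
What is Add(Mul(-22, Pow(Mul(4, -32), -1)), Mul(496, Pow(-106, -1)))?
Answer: Rational(-15289, 3392) ≈ -4.5074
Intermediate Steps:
Add(Mul(-22, Pow(Mul(4, -32), -1)), Mul(496, Pow(-106, -1))) = Add(Mul(-22, Pow(-128, -1)), Mul(496, Rational(-1, 106))) = Add(Mul(-22, Rational(-1, 128)), Rational(-248, 53)) = Add(Rational(11, 64), Rational(-248, 53)) = Rational(-15289, 3392)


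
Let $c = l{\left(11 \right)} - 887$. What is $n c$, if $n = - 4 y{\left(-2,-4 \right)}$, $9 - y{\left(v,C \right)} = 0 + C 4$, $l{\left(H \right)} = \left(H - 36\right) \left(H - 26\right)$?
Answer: $51200$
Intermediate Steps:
$l{\left(H \right)} = \left(-36 + H\right) \left(-26 + H\right)$
$y{\left(v,C \right)} = 9 - 4 C$ ($y{\left(v,C \right)} = 9 - \left(0 + C 4\right) = 9 - \left(0 + 4 C\right) = 9 - 4 C$)
$c = -512$ ($c = \left(936 + 11^{2} - 682\right) - 887 = \left(936 + 121 - 682\right) - 887 = 375 - 887 = -512$)
$n = -100$ ($n = - 4 \left(9 - -16\right) = - 4 \left(9 + 16\right) = \left(-4\right) 25 = -100$)
$n c = \left(-100\right) \left(-512\right) = 51200$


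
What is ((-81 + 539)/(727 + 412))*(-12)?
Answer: -5496/1139 ≈ -4.8253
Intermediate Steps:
((-81 + 539)/(727 + 412))*(-12) = (458/1139)*(-12) = -5496/1139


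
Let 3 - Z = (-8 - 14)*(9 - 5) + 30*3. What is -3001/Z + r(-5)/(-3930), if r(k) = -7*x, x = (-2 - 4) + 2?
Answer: -5896979/1965 ≈ -3001.0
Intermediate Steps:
x = -4 (x = -6 + 2 = -4)
Z = 1 (Z = 3 - ((-8 - 14)*(9 - 5) + 30*3) = 3 - (-22*4 + 90) = 3 - (-88 + 90) = 3 - 1*2 = 3 - 2 = 1)
r(k) = 28 (r(k) = -7*(-4) = 28)
-3001/Z + r(-5)/(-3930) = -3001/1 + 28/(-3930) = -3001*1 + 28*(-1/3930) = -3001 - 14/1965 = -5896979/1965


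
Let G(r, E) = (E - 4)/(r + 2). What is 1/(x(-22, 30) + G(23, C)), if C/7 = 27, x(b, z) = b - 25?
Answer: -5/198 ≈ -0.025253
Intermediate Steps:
x(b, z) = -25 + b
C = 189 (C = 7*27 = 189)
G(r, E) = (-4 + E)/(2 + r)
1/(x(-22, 30) + G(23, C)) = 1/((-25 - 22) + (-4 + 189)/(2 + 23)) = 1/(-47 + 185/25) = 1/(-47 + (1/25)*185) = 1/(-47 + 37/5) = 1/(-198/5) = -5/198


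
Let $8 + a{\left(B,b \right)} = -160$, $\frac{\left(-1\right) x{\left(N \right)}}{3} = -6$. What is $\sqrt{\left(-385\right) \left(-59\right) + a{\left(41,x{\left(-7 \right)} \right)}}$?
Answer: $\sqrt{22547} \approx 150.16$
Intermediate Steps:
$x{\left(N \right)} = 18$ ($x{\left(N \right)} = \left(-3\right) \left(-6\right) = 18$)
$a{\left(B,b \right)} = -168$ ($a{\left(B,b \right)} = -8 - 160 = -168$)
$\sqrt{\left(-385\right) \left(-59\right) + a{\left(41,x{\left(-7 \right)} \right)}} = \sqrt{\left(-385\right) \left(-59\right) - 168} = \sqrt{22715 - 168} = \sqrt{22547}$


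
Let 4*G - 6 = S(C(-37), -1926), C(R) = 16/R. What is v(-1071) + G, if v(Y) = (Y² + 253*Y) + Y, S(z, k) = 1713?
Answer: 3501747/4 ≈ 8.7544e+5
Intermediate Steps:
v(Y) = Y² + 254*Y
G = 1719/4 (G = 3/2 + (¼)*1713 = 3/2 + 1713/4 = 1719/4 ≈ 429.75)
v(-1071) + G = -1071*(254 - 1071) + 1719/4 = -1071*(-817) + 1719/4 = 875007 + 1719/4 = 3501747/4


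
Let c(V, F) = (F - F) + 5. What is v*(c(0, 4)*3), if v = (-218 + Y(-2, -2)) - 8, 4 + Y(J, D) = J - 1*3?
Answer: -3525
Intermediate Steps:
c(V, F) = 5 (c(V, F) = 0 + 5 = 5)
Y(J, D) = -7 + J (Y(J, D) = -4 + (J - 1*3) = -4 + (J - 3) = -4 + (-3 + J) = -7 + J)
v = -235 (v = (-218 + (-7 - 2)) - 8 = (-218 - 9) - 8 = -227 - 8 = -235)
v*(c(0, 4)*3) = -1175*3 = -235*15 = -3525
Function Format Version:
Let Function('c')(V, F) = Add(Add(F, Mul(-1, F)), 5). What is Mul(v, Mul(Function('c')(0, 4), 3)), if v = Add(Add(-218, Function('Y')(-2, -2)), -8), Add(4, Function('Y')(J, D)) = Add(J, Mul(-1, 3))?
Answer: -3525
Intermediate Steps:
Function('c')(V, F) = 5 (Function('c')(V, F) = Add(0, 5) = 5)
Function('Y')(J, D) = Add(-7, J) (Function('Y')(J, D) = Add(-4, Add(J, Mul(-1, 3))) = Add(-4, Add(J, -3)) = Add(-4, Add(-3, J)) = Add(-7, J))
v = -235 (v = Add(Add(-218, Add(-7, -2)), -8) = Add(Add(-218, -9), -8) = Add(-227, -8) = -235)
Mul(v, Mul(Function('c')(0, 4), 3)) = Mul(-235, Mul(5, 3)) = Mul(-235, 15) = -3525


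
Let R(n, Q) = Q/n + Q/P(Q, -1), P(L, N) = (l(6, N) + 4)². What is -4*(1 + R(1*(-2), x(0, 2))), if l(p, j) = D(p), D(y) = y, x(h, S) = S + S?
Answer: 96/25 ≈ 3.8400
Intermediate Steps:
x(h, S) = 2*S
l(p, j) = p
P(L, N) = 100 (P(L, N) = (6 + 4)² = 10² = 100)
R(n, Q) = Q/100 + Q/n (R(n, Q) = Q/n + Q/100 = Q/100 + Q/n)
-4*(1 + R(1*(-2), x(0, 2))) = -4*(1 + ((2*2)/100 + (2*2)/((1*(-2))))) = -4*(1 + ((1/100)*4 + 4/(-2))) = -4*(1 + (1/25 + 4*(-½))) = -4*(1 + (1/25 - 2)) = -4*(1 - 49/25) = -4*(-24/25) = 96/25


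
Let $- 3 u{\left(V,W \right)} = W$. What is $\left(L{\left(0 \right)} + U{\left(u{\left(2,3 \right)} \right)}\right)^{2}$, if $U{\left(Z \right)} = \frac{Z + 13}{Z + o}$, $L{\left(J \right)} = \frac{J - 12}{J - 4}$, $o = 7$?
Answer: $25$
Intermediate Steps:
$u{\left(V,W \right)} = - \frac{W}{3}$
$L{\left(J \right)} = \frac{-12 + J}{-4 + J}$
$U{\left(Z \right)} = \frac{13 + Z}{7 + Z}$ ($U{\left(Z \right)} = \frac{Z + 13}{Z + 7} = \frac{13 + Z}{7 + Z}$)
$\left(L{\left(0 \right)} + U{\left(u{\left(2,3 \right)} \right)}\right)^{2} = \left(\frac{-12 + 0}{-4 + 0} + \frac{13 - 1}{7 - 1}\right)^{2} = \left(\frac{1}{-4} \left(-12\right) + \frac{13 - 1}{7 - 1}\right)^{2} = \left(\left(- \frac{1}{4}\right) \left(-12\right) + \frac{1}{6} \cdot 12\right)^{2} = \left(3 + \frac{1}{6} \cdot 12\right)^{2} = \left(3 + 2\right)^{2} = 5^{2} = 25$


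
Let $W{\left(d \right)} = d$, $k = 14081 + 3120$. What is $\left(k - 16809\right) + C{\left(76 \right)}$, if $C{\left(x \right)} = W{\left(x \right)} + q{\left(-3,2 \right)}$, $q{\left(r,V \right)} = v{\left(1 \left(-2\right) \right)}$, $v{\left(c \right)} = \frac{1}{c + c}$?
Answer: $\frac{1871}{4} \approx 467.75$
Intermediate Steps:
$k = 17201$
$v{\left(c \right)} = \frac{1}{2 c}$
$q{\left(r,V \right)} = - \frac{1}{4}$ ($q{\left(r,V \right)} = \frac{1}{2 \cdot 1 \left(-2\right)} = \frac{1}{2 \left(-2\right)} = \frac{1}{2} \left(- \frac{1}{2}\right) = - \frac{1}{4}$)
$C{\left(x \right)} = - \frac{1}{4} + x$ ($C{\left(x \right)} = x - \frac{1}{4} = - \frac{1}{4} + x$)
$\left(k - 16809\right) + C{\left(76 \right)} = \left(17201 - 16809\right) + \left(- \frac{1}{4} + 76\right) = 392 + \frac{303}{4} = \frac{1871}{4}$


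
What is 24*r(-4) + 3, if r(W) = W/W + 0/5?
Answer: 27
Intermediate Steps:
r(W) = 1 (r(W) = 1 + 0*(⅕) = 1 + 0 = 1)
24*r(-4) + 3 = 24*1 + 3 = 24 + 3 = 27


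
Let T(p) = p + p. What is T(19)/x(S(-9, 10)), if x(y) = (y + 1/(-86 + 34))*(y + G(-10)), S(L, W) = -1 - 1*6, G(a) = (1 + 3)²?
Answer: -1976/3285 ≈ -0.60152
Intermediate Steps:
T(p) = 2*p
G(a) = 16 (G(a) = 4² = 16)
S(L, W) = -7 (S(L, W) = -1 - 6 = -7)
x(y) = (16 + y)*(-1/52 + y) (x(y) = (y + 1/(-86 + 34))*(y + 16) = (y + 1/(-52))*(16 + y) = (y - 1/52)*(16 + y) = (-1/52 + y)*(16 + y) = (16 + y)*(-1/52 + y))
T(19)/x(S(-9, 10)) = (2*19)/(-4/13 + (-7)² + (831/52)*(-7)) = 38/(-4/13 + 49 - 5817/52) = 38/(-3285/52) = 38*(-52/3285) = -1976/3285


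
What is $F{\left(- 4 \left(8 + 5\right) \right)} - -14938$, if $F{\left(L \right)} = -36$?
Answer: $14902$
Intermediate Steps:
$F{\left(- 4 \left(8 + 5\right) \right)} - -14938 = -36 - -14938 = -36 + 14938 = 14902$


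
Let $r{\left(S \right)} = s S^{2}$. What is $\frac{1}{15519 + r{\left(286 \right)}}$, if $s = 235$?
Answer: $\frac{1}{19237579} \approx 5.1982 \cdot 10^{-8}$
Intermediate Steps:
$r{\left(S \right)} = 235 S^{2}$
$\frac{1}{15519 + r{\left(286 \right)}} = \frac{1}{15519 + 235 \cdot 286^{2}} = \frac{1}{15519 + 235 \cdot 81796} = \frac{1}{15519 + 19222060} = \frac{1}{19237579}$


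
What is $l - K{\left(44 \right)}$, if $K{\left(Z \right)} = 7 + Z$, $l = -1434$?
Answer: $-1485$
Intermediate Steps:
$l - K{\left(44 \right)} = -1434 - \left(7 + 44\right) = -1434 - 51 = -1485$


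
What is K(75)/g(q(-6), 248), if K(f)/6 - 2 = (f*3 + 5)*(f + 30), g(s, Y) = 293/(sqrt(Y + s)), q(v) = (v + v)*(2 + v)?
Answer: 289824*sqrt(74)/293 ≈ 8509.1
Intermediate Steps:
q(v) = 2*v*(2 + v) (q(v) = (2*v)*(2 + v) = 2*v*(2 + v))
g(s, Y) = 293/sqrt(Y + s)
K(f) = 12 + 6*(5 + 3*f)*(30 + f) (K(f) = 12 + 6*((f*3 + 5)*(f + 30)) = 12 + 6*((3*f + 5)*(30 + f)) = 12 + 6*((5 + 3*f)*(30 + f)) = 12 + 6*(5 + 3*f)*(30 + f))
K(75)/g(q(-6), 248) = (912 + 18*75**2 + 570*75)/((293/sqrt(248 + 2*(-6)*(2 - 6)))) = (912 + 18*5625 + 42750)/((293/sqrt(248 + 2*(-6)*(-4)))) = (912 + 101250 + 42750)/((293/sqrt(248 + 48))) = 144912/((293/sqrt(296))) = 144912/((293*(sqrt(74)/148))) = 144912/((293*sqrt(74)/148)) = 144912*(2*sqrt(74)/293) = 289824*sqrt(74)/293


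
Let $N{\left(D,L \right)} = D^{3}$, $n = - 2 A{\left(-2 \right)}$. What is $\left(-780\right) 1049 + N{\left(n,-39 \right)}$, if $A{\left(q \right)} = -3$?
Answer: $-818004$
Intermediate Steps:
$n = 6$ ($n = \left(-2\right) \left(-3\right) = 6$)
$\left(-780\right) 1049 + N{\left(n,-39 \right)} = \left(-780\right) 1049 + 6^{3} = -818220 + 216 = -818004$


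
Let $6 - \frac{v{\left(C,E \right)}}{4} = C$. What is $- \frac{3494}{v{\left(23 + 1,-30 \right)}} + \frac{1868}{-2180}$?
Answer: $\frac{935303}{19620} \approx 47.671$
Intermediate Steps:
$v{\left(C,E \right)} = 24 - 4 C$
$- \frac{3494}{v{\left(23 + 1,-30 \right)}} + \frac{1868}{-2180} = - \frac{3494}{24 - 4 \left(23 + 1\right)} + \frac{1868}{-2180} = - \frac{3494}{24 - 96} + 1868 \left(- \frac{1}{2180}\right) = - \frac{3494}{24 - 96} - \frac{467}{545} = - \frac{3494}{-72} - \frac{467}{545} = \left(-3494\right) \left(- \frac{1}{72}\right) - \frac{467}{545} = \frac{1747}{36} - \frac{467}{545} = \frac{935303}{19620}$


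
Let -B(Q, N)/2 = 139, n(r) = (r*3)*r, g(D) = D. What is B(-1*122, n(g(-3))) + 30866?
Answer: 30588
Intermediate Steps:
n(r) = 3*r² (n(r) = (3*r)*r = 3*r²)
B(Q, N) = -278 (B(Q, N) = -2*139 = -278)
B(-1*122, n(g(-3))) + 30866 = -278 + 30866 = 30588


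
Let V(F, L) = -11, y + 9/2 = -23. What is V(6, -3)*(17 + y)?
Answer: 231/2 ≈ 115.50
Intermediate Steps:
y = -55/2 (y = -9/2 - 23 = -55/2 ≈ -27.500)
V(6, -3)*(17 + y) = -11*(17 - 55/2) = -11*(-21/2) = 231/2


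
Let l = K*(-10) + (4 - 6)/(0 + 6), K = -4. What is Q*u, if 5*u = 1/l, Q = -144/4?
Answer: -108/595 ≈ -0.18151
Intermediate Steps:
Q = -36 (Q = -144*1/4 = -36)
l = 119/3 (l = -4*(-10) + (4 - 6)/(0 + 6) = 40 - 2/6 = 40 - 2*1/6 = 40 - 1/3 = 119/3 ≈ 39.667)
u = 3/595 (u = 1/(5*(119/3)) = (1/5)*(3/119) = 3/595 ≈ 0.0050420)
Q*u = -36*3/595 = -108/595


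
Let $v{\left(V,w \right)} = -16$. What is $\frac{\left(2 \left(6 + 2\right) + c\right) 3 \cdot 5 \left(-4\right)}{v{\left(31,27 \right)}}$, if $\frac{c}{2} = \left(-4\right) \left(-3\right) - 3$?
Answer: $\frac{255}{2} \approx 127.5$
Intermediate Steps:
$c = 18$ ($c = 2 \left(\left(-4\right) \left(-3\right) - 3\right) = 2 \left(12 - 3\right) = 2 \cdot 9 = 18$)
$\frac{\left(2 \left(6 + 2\right) + c\right) 3 \cdot 5 \left(-4\right)}{v{\left(31,27 \right)}} = \frac{\left(2 \left(6 + 2\right) + 18\right) 3 \cdot 5 \left(-4\right)}{-16} = \left(2 \cdot 8 + 18\right) 15 \left(-4\right) \left(- \frac{1}{16}\right) = \left(16 + 18\right) \left(-60\right) \left(- \frac{1}{16}\right) = 34 \left(-60\right) \left(- \frac{1}{16}\right) = \left(-2040\right) \left(- \frac{1}{16}\right) = \frac{255}{2}$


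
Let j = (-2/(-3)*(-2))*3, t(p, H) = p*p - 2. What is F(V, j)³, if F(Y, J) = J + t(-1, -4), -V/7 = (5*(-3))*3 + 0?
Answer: -125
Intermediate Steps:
t(p, H) = -2 + p² (t(p, H) = p² - 2 = -2 + p²)
V = 315 (V = -7*((5*(-3))*3 + 0) = -7*(-15*3 + 0) = -7*(-45 + 0) = -7*(-45) = 315)
j = -4 (j = (-2*(-⅓)*(-2))*3 = ((⅔)*(-2))*3 = -4/3*3 = -4)
F(Y, J) = -1 + J (F(Y, J) = J + (-2 + (-1)²) = J + (-2 + 1) = J - 1 = -1 + J)
F(V, j)³ = (-1 - 4)³ = (-5)³ = -125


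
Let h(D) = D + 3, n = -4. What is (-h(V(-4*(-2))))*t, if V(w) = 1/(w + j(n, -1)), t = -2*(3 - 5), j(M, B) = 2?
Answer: -62/5 ≈ -12.400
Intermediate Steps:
t = 4 (t = -2*(-2) = 4)
V(w) = 1/(2 + w) (V(w) = 1/(w + 2) = 1/(2 + w))
h(D) = 3 + D
(-h(V(-4*(-2))))*t = -(3 + 1/(2 - 4*(-2)))*4 = -(3 + 1/(2 + 8))*4 = -(3 + 1/10)*4 = -(3 + ⅒)*4 = -1*31/10*4 = -31/10*4 = -62/5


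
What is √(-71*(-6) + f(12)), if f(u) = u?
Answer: √438 ≈ 20.928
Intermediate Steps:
√(-71*(-6) + f(12)) = √(-71*(-6) + 12) = √(426 + 12) = √438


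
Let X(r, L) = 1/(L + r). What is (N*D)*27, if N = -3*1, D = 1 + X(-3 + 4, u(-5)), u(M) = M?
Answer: -243/4 ≈ -60.750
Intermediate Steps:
D = ¾ (D = 1 + 1/(-5 + (-3 + 4)) = 1 + 1/(-5 + 1) = 1 + 1/(-4) = 1 - ¼ = ¾ ≈ 0.75000)
N = -3
(N*D)*27 = -3*¾*27 = -9/4*27 = -243/4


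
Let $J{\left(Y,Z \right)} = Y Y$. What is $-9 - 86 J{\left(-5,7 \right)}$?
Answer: $-2159$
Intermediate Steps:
$J{\left(Y,Z \right)} = Y^{2}$
$-9 - 86 J{\left(-5,7 \right)} = -9 - 86 \left(-5\right)^{2} = -9 - 2150 = -2159$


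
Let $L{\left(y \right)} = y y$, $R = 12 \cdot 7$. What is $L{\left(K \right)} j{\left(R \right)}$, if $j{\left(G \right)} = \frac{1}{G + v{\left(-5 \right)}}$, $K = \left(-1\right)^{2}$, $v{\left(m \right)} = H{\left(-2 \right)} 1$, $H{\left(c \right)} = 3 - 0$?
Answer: $\frac{1}{87} \approx 0.011494$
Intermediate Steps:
$H{\left(c \right)} = 3$ ($H{\left(c \right)} = 3 + 0 = 3$)
$R = 84$
$v{\left(m \right)} = 3$ ($v{\left(m \right)} = 3 \cdot 1 = 3$)
$K = 1$
$j{\left(G \right)} = \frac{1}{3 + G}$ ($j{\left(G \right)} = \frac{1}{G + 3} = \frac{1}{3 + G}$)
$L{\left(y \right)} = y^{2}$
$L{\left(K \right)} j{\left(R \right)} = \frac{1^{2}}{3 + 84} = 1 \cdot \frac{1}{87} = \frac{1}{87}$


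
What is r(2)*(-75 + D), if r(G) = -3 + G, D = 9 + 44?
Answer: 22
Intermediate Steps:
D = 53
r(2)*(-75 + D) = (-3 + 2)*(-75 + 53) = -1*(-22) = 22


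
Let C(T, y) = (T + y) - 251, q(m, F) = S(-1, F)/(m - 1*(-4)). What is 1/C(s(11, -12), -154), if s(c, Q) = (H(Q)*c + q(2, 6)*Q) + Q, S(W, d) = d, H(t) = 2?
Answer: -1/407 ≈ -0.0024570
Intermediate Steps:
q(m, F) = F/(4 + m) (q(m, F) = F/(m - 1*(-4)) = F/(m + 4) = F/(4 + m))
s(c, Q) = 2*Q + 2*c (s(c, Q) = (2*c + (6/(4 + 2))*Q) + Q = (2*c + (6/6)*Q) + Q = (2*c + (6*(⅙))*Q) + Q = (2*c + 1*Q) + Q = (2*c + Q) + Q = (Q + 2*c) + Q = 2*Q + 2*c)
C(T, y) = -251 + T + y
1/C(s(11, -12), -154) = 1/(-251 + (2*(-12) + 2*11) - 154) = 1/(-251 + (-24 + 22) - 154) = 1/(-251 - 2 - 154) = 1/(-407) = -1/407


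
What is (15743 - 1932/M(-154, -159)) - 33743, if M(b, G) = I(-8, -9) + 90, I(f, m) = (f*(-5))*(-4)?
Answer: -89862/5 ≈ -17972.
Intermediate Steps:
I(f, m) = 20*f (I(f, m) = -5*f*(-4) = 20*f)
M(b, G) = -70 (M(b, G) = 20*(-8) + 90 = -160 + 90 = -70)
(15743 - 1932/M(-154, -159)) - 33743 = (15743 - 1932/(-70)) - 33743 = (15743 - 1932*(-1/70)) - 33743 = (15743 + 138/5) - 33743 = 78853/5 - 33743 = -89862/5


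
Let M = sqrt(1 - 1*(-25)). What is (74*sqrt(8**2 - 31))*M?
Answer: 74*sqrt(858) ≈ 2167.6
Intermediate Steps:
M = sqrt(26) (M = sqrt(1 + 25) = sqrt(26) ≈ 5.0990)
(74*sqrt(8**2 - 31))*M = (74*sqrt(8**2 - 31))*sqrt(26) = (74*sqrt(64 - 31))*sqrt(26) = (74*sqrt(33))*sqrt(26) = 74*sqrt(858)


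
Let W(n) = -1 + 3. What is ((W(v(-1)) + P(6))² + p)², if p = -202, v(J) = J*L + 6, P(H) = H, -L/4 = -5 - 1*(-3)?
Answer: 19044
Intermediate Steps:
L = 8 (L = -4*(-5 - 1*(-3)) = -4*(-5 + 3) = -4*(-2) = 8)
v(J) = 6 + 8*J (v(J) = J*8 + 6 = 8*J + 6 = 6 + 8*J)
W(n) = 2
((W(v(-1)) + P(6))² + p)² = ((2 + 6)² - 202)² = (8² - 202)² = (64 - 202)² = (-138)² = 19044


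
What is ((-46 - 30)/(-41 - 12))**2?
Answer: 5776/2809 ≈ 2.0562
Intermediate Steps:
((-46 - 30)/(-41 - 12))**2 = (-76/(-53))**2 = (-76*(-1/53))**2 = (76/53)**2 = 5776/2809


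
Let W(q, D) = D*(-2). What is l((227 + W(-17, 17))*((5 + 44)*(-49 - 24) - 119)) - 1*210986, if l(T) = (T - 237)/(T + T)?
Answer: -100334576417/475552 ≈ -2.1099e+5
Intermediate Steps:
W(q, D) = -2*D
l(T) = (-237 + T)/(2*T) (l(T) = (-237 + T)/((2*T)) = (-237 + T)*(1/(2*T)) = (-237 + T)/(2*T))
l((227 + W(-17, 17))*((5 + 44)*(-49 - 24) - 119)) - 1*210986 = (-237 + (227 - 2*17)*((5 + 44)*(-49 - 24) - 119))/(2*(((227 - 2*17)*((5 + 44)*(-49 - 24) - 119)))) - 1*210986 = (-237 + (227 - 34)*(49*(-73) - 119))/(2*(((227 - 34)*(49*(-73) - 119)))) - 210986 = (-237 + 193*(-3577 - 119))/(2*((193*(-3577 - 119)))) - 210986 = (-237 + 193*(-3696))/(2*((193*(-3696)))) - 210986 = (½)*(-237 - 713328)/(-713328) - 210986 = (½)*(-1/713328)*(-713565) - 210986 = 237855/475552 - 210986 = -100334576417/475552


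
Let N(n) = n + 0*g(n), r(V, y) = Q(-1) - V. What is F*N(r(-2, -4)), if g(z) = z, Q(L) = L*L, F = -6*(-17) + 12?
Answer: 342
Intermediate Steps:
F = 114 (F = 102 + 12 = 114)
Q(L) = L²
r(V, y) = 1 - V (r(V, y) = (-1)² - V = 1 - V)
N(n) = n (N(n) = n + 0*n = n + 0 = n)
F*N(r(-2, -4)) = 114*(1 - 1*(-2)) = 114*(1 + 2) = 114*3 = 342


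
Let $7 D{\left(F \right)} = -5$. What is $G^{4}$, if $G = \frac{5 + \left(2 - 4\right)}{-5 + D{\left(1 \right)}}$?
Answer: $\frac{194481}{2560000} \approx 0.075969$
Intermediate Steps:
$D{\left(F \right)} = - \frac{5}{7}$ ($D{\left(F \right)} = \frac{1}{7} \left(-5\right) = - \frac{5}{7}$)
$G = - \frac{21}{40}$ ($G = \frac{5 + \left(2 - 4\right)}{-5 - \frac{5}{7}} = \frac{5 + \left(2 - 4\right)}{- \frac{40}{7}} = \left(5 - 2\right) \left(- \frac{7}{40}\right) = 3 \left(- \frac{7}{40}\right) = - \frac{21}{40} \approx -0.525$)
$G^{4} = \left(- \frac{21}{40}\right)^{4} = \frac{194481}{2560000}$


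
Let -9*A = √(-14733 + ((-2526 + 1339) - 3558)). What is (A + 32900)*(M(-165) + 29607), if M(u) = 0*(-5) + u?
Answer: 968641800 - 9814*I*√19478/3 ≈ 9.6864e+8 - 4.5656e+5*I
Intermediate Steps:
A = -I*√19478/9 (A = -√(-14733 + ((-2526 + 1339) - 3558))/9 = -√(-14733 + (-1187 - 3558))/9 = -√(-14733 - 4745)/9 = -I*√19478/9 ≈ -15.507*I)
M(u) = u (M(u) = 0 + u = u)
(A + 32900)*(M(-165) + 29607) = (-I*√19478/9 + 32900)*(-165 + 29607) = (32900 - I*√19478/9)*29442 = 968641800 - 9814*I*√19478/3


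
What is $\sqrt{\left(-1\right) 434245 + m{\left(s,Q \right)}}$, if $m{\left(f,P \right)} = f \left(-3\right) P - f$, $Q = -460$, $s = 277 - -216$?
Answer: $\sqrt{245602} \approx 495.58$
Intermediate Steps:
$s = 493$ ($s = 277 + 216 = 493$)
$m{\left(f,P \right)} = - f - 3 P f$ ($m{\left(f,P \right)} = - 3 f P - f = - 3 P f - f = - f - 3 P f$)
$\sqrt{\left(-1\right) 434245 + m{\left(s,Q \right)}} = \sqrt{\left(-1\right) 434245 - 493 \left(1 + 3 \left(-460\right)\right)} = \sqrt{-434245 - 493 \left(1 - 1380\right)} = \sqrt{-434245 - 493 \left(-1379\right)} = \sqrt{-434245 + 679847} = \sqrt{245602}$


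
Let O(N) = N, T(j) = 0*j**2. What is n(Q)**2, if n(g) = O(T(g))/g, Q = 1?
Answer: 0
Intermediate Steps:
T(j) = 0
n(g) = 0 (n(g) = 0/g = 0)
n(Q)**2 = 0**2 = 0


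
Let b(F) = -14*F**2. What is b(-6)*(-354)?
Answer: 178416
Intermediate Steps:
b(-6)*(-354) = -14*(-6)**2*(-354) = -14*36*(-354) = -504*(-354) = 178416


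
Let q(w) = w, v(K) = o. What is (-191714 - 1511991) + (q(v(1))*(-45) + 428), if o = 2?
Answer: -1703367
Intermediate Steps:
v(K) = 2
(-191714 - 1511991) + (q(v(1))*(-45) + 428) = (-191714 - 1511991) + (2*(-45) + 428) = -1703705 + (-90 + 428) = -1703705 + 338 = -1703367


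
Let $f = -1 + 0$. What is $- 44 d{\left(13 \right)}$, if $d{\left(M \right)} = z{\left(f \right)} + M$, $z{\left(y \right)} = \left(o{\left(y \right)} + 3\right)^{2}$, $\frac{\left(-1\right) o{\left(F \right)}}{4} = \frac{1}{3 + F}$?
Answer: $-616$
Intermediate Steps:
$f = -1$
$o{\left(F \right)} = - \frac{4}{3 + F}$
$z{\left(y \right)} = \left(3 - \frac{4}{3 + y}\right)^{2}$ ($z{\left(y \right)} = \left(- \frac{4}{3 + y} + 3\right)^{2} = \left(3 - \frac{4}{3 + y}\right)^{2}$)
$d{\left(M \right)} = 1 + M$ ($d{\left(M \right)} = \frac{\left(5 + 3 \left(-1\right)\right)^{2}}{\left(3 - 1\right)^{2}} + M = \frac{\left(5 - 3\right)^{2}}{4} + M = \frac{2^{2}}{4} + M = \frac{1}{4} \cdot 4 + M = 1 + M$)
$- 44 d{\left(13 \right)} = - 44 \left(1 + 13\right) = \left(-44\right) 14 = -616$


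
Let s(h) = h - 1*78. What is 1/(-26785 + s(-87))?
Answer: -1/26950 ≈ -3.7106e-5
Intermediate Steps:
s(h) = -78 + h (s(h) = h - 78 = -78 + h)
1/(-26785 + s(-87)) = 1/(-26785 + (-78 - 87)) = 1/(-26785 - 165) = 1/(-26950) = -1/26950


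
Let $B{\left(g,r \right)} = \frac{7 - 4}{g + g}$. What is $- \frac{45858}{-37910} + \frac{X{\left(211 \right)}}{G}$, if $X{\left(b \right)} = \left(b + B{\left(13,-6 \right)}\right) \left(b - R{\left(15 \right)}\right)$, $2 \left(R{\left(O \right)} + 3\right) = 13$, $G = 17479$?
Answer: $\frac{5819873587}{1566213740} \approx 3.7159$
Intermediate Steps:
$R{\left(O \right)} = \frac{7}{2}$ ($R{\left(O \right)} = -3 + \frac{1}{2} \cdot 13 = -3 + \frac{13}{2} = \frac{7}{2}$)
$B{\left(g,r \right)} = \frac{3}{2 g}$
$X{\left(b \right)} = \left(- \frac{7}{2} + b\right) \left(\frac{3}{26} + b\right)$ ($X{\left(b \right)} = \left(b + \frac{3}{2 \cdot 13}\right) \left(b - \frac{7}{2}\right) = \left(b + \frac{3}{2} \cdot \frac{1}{13}\right) \left(b - \frac{7}{2}\right) = \left(b + \frac{3}{26}\right) \left(- \frac{7}{2} + b\right) = \left(\frac{3}{26} + b\right) \left(- \frac{7}{2} + b\right) = \left(- \frac{7}{2} + b\right) \left(\frac{3}{26} + b\right)$)
$- \frac{45858}{-37910} + \frac{X{\left(211 \right)}}{G} = - \frac{45858}{-37910} + \frac{- \frac{21}{52} + 211^{2} - \frac{9284}{13}}{17479} = \left(-45858\right) \left(- \frac{1}{37910}\right) + \left(- \frac{21}{52} + 44521 - \frac{9284}{13}\right) \frac{1}{17479} = \frac{22929}{18955} + \frac{2277935}{52} \cdot \frac{1}{17479} = \frac{22929}{18955} + \frac{207085}{82628} = \frac{5819873587}{1566213740}$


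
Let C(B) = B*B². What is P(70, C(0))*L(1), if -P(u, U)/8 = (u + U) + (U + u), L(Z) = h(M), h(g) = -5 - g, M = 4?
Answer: 10080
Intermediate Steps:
L(Z) = -9 (L(Z) = -5 - 1*4 = -5 - 4 = -9)
C(B) = B³
P(u, U) = -16*U - 16*u (P(u, U) = -8*((u + U) + (U + u)) = -8*((U + u) + (U + u)) = -8*(2*U + 2*u) = -16*U - 16*u)
P(70, C(0))*L(1) = (-16*0³ - 16*70)*(-9) = (-16*0 - 1120)*(-9) = (0 - 1120)*(-9) = -1120*(-9) = 10080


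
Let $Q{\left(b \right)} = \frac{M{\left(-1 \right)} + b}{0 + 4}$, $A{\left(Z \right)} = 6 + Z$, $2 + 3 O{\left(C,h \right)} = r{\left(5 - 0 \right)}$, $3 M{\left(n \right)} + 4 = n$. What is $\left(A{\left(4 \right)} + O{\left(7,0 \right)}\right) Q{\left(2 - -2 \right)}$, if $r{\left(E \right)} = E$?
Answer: $\frac{77}{12} \approx 6.4167$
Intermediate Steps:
$M{\left(n \right)} = - \frac{4}{3} + \frac{n}{3}$
$O{\left(C,h \right)} = 1$ ($O{\left(C,h \right)} = - \frac{2}{3} + \frac{5 - 0}{3} = - \frac{2}{3} + \frac{5 + 0}{3} = - \frac{2}{3} + \frac{1}{3} \cdot 5 = - \frac{2}{3} + \frac{5}{3} = 1$)
$Q{\left(b \right)} = - \frac{5}{12} + \frac{b}{4}$ ($Q{\left(b \right)} = \frac{\left(- \frac{4}{3} + \frac{1}{3} \left(-1\right)\right) + b}{0 + 4} = \frac{\left(- \frac{4}{3} - \frac{1}{3}\right) + b}{4} = \left(- \frac{5}{3} + b\right) \frac{1}{4} = - \frac{5}{12} + \frac{b}{4}$)
$\left(A{\left(4 \right)} + O{\left(7,0 \right)}\right) Q{\left(2 - -2 \right)} = \left(\left(6 + 4\right) + 1\right) \left(- \frac{5}{12} + \frac{2 - -2}{4}\right) = \left(10 + 1\right) \left(- \frac{5}{12} + \frac{2 + 2}{4}\right) = 11 \left(- \frac{5}{12} + \frac{1}{4} \cdot 4\right) = 11 \left(- \frac{5}{12} + 1\right) = 11 \cdot \frac{7}{12} = \frac{77}{12}$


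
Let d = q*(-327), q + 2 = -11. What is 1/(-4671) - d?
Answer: -19856422/4671 ≈ -4251.0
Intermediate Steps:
q = -13 (q = -2 - 11 = -13)
d = 4251 (d = -13*(-327) = 4251)
1/(-4671) - d = 1/(-4671) - 1*4251 = -1/4671 - 4251 = -19856422/4671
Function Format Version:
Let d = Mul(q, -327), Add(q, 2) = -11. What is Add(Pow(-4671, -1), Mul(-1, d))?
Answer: Rational(-19856422, 4671) ≈ -4251.0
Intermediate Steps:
q = -13 (q = Add(-2, -11) = -13)
d = 4251 (d = Mul(-13, -327) = 4251)
Add(Pow(-4671, -1), Mul(-1, d)) = Add(Pow(-4671, -1), Mul(-1, 4251)) = Add(Rational(-1, 4671), -4251) = Rational(-19856422, 4671)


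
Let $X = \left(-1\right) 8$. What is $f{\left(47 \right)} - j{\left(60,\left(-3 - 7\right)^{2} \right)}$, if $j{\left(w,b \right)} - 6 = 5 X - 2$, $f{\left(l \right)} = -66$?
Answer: $-30$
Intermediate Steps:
$X = -8$
$j{\left(w,b \right)} = -36$ ($j{\left(w,b \right)} = 6 + \left(5 \left(-8\right) - 2\right) = 6 - 42 = -36$)
$f{\left(47 \right)} - j{\left(60,\left(-3 - 7\right)^{2} \right)} = -66 - -36 = -66 + 36 = -30$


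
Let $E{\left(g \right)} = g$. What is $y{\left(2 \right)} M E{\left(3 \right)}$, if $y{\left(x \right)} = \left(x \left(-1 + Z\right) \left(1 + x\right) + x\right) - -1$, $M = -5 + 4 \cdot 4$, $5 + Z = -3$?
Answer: $-1683$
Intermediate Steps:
$Z = -8$ ($Z = -5 - 3 = -8$)
$M = 11$ ($M = -5 + 16 = 11$)
$y{\left(x \right)} = 1 + x + x \left(-9 - 9 x\right)$ ($y{\left(x \right)} = \left(x \left(-1 - 8\right) \left(1 + x\right) + x\right) - -1 = \left(x \left(- 9 \left(1 + x\right)\right) + x\right) + 1 = \left(x \left(-9 - 9 x\right) + x\right) + 1 = \left(x + x \left(-9 - 9 x\right)\right) + 1 = 1 + x + x \left(-9 - 9 x\right)$)
$y{\left(2 \right)} M E{\left(3 \right)} = \left(1 - 9 \cdot 2^{2} - 16\right) 11 \cdot 3 = \left(1 - 36 - 16\right) 11 \cdot 3 = \left(-51\right) 11 \cdot 3 = \left(-561\right) 3 = -1683$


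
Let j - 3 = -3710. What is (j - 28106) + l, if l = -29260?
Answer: -61073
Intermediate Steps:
j = -3707 (j = 3 - 3710 = -3707)
(j - 28106) + l = (-3707 - 28106) - 29260 = -31813 - 29260 = -61073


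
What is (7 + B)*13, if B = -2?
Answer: 65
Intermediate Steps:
(7 + B)*13 = (7 - 2)*13 = 5*13 = 65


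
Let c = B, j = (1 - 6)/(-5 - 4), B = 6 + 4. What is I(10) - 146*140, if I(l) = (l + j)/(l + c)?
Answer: -735821/36 ≈ -20439.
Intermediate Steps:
B = 10
j = 5/9 (j = -5/(-9) = -5*(-⅑) = 5/9 ≈ 0.55556)
c = 10
I(l) = (5/9 + l)/(10 + l) (I(l) = (l + 5/9)/(l + 10) = (5/9 + l)/(10 + l))
I(10) - 146*140 = (5/9 + 10)/(10 + 10) - 146*140 = (95/9)/20 - 20440 = (1/20)*(95/9) - 20440 = 19/36 - 20440 = -735821/36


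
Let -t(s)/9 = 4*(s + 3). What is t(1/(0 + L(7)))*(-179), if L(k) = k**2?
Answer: 953712/49 ≈ 19464.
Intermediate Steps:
t(s) = -108 - 36*s (t(s) = -36*(s + 3) = -36*(3 + s) = -9*(12 + 4*s) = -108 - 36*s)
t(1/(0 + L(7)))*(-179) = (-108 - 36/(0 + 7**2))*(-179) = (-108 - 36/(0 + 49))*(-179) = (-108 - 36/49)*(-179) = -5328/49*(-179) = 953712/49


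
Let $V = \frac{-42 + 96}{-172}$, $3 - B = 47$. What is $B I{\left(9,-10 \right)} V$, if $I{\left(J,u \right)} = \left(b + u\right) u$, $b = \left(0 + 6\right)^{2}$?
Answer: $- \frac{154440}{43} \approx -3591.6$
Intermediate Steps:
$B = -44$ ($B = 3 - 47 = -44$)
$b = 36$ ($b = 6^{2} = 36$)
$I{\left(J,u \right)} = u \left(36 + u\right)$ ($I{\left(J,u \right)} = \left(36 + u\right) u = u \left(36 + u\right)$)
$V = - \frac{27}{86}$ ($V = 54 \left(- \frac{1}{172}\right) = - \frac{27}{86} \approx -0.31395$)
$B I{\left(9,-10 \right)} V = - 44 \left(- 10 \left(36 - 10\right)\right) \left(- \frac{27}{86}\right) = - 44 \left(\left(-10\right) 26\right) \left(- \frac{27}{86}\right) = \left(-44\right) \left(-260\right) \left(- \frac{27}{86}\right) = 11440 \left(- \frac{27}{86}\right) = - \frac{154440}{43}$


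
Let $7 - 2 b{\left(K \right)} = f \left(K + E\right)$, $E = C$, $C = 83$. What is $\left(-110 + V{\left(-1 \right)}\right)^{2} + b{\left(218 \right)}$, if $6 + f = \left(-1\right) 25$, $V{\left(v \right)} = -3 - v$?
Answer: $17213$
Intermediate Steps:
$f = -31$ ($f = -6 - 25 = -31$)
$E = 83$
$b{\left(K \right)} = 1290 + \frac{31 K}{2}$ ($b{\left(K \right)} = \frac{7}{2} - \frac{\left(-31\right) \left(K + 83\right)}{2} = \frac{7}{2} - \frac{\left(-31\right) \left(83 + K\right)}{2} = \frac{7}{2} - \frac{-2573 - 31 K}{2} = \frac{7}{2} + \left(\frac{2573}{2} + \frac{31 K}{2}\right) = 1290 + \frac{31 K}{2}$)
$\left(-110 + V{\left(-1 \right)}\right)^{2} + b{\left(218 \right)} = \left(-110 - 2\right)^{2} + \left(1290 + \frac{31}{2} \cdot 218\right) = \left(-110 + \left(-3 + 1\right)\right)^{2} + \left(1290 + 3379\right) = \left(-110 - 2\right)^{2} + 4669 = \left(-112\right)^{2} + 4669 = 12544 + 4669 = 17213$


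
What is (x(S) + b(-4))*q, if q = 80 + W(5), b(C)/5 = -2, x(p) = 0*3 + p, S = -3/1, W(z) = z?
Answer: -1105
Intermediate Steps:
S = -3 (S = -3*1 = -3)
x(p) = p (x(p) = 0 + p = p)
b(C) = -10 (b(C) = 5*(-2) = -10)
q = 85 (q = 80 + 5 = 85)
(x(S) + b(-4))*q = (-3 - 10)*85 = -13*85 = -1105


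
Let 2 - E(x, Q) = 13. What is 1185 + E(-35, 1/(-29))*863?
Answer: -8308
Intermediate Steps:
E(x, Q) = -11 (E(x, Q) = 2 - 1*13 = 2 - 13 = -11)
1185 + E(-35, 1/(-29))*863 = 1185 - 11*863 = 1185 - 9493 = -8308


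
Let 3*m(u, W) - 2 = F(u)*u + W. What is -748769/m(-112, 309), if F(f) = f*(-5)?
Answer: 748769/20803 ≈ 35.993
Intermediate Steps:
F(f) = -5*f
m(u, W) = ⅔ - 5*u²/3 + W/3 (m(u, W) = ⅔ + ((-5*u)*u + W)/3 = ⅔ + (-5*u² + W)/3 = ⅔ + (W - 5*u²)/3 = ⅔ + (-5*u²/3 + W/3) = ⅔ - 5*u²/3 + W/3)
-748769/m(-112, 309) = -748769/(⅔ - 5/3*(-112)² + (⅓)*309) = -748769/(⅔ - 5/3*12544 + 103) = -748769/(⅔ - 62720/3 + 103) = -748769/(-20803) = -748769*(-1/20803) = 748769/20803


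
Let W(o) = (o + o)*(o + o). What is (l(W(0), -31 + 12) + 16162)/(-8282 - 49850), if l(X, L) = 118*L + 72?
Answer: -3498/14533 ≈ -0.24069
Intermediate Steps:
W(o) = 4*o² (W(o) = (2*o)*(2*o) = 4*o²)
l(X, L) = 72 + 118*L
(l(W(0), -31 + 12) + 16162)/(-8282 - 49850) = ((72 + 118*(-31 + 12)) + 16162)/(-8282 - 49850) = ((72 + 118*(-19)) + 16162)/(-58132) = ((72 - 2242) + 16162)*(-1/58132) = (-2170 + 16162)*(-1/58132) = 13992*(-1/58132) = -3498/14533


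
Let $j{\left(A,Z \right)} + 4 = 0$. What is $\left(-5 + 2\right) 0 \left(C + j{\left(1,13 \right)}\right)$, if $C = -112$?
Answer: $0$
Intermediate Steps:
$j{\left(A,Z \right)} = -4$ ($j{\left(A,Z \right)} = -4 + 0 = -4$)
$\left(-5 + 2\right) 0 \left(C + j{\left(1,13 \right)}\right) = \left(-5 + 2\right) 0 \left(-112 - 4\right) = \left(-3\right) 0 \left(-116\right) = 0 \left(-116\right) = 0$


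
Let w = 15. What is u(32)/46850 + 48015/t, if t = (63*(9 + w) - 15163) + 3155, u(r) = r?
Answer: -1124583439/245868800 ≈ -4.5739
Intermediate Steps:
t = -10496 (t = (63*(9 + 15) - 15163) + 3155 = (63*24 - 15163) + 3155 = (1512 - 15163) + 3155 = -13651 + 3155 = -10496)
u(32)/46850 + 48015/t = 32/46850 + 48015/(-10496) = 32*(1/46850) + 48015*(-1/10496) = 16/23425 - 48015/10496 = -1124583439/245868800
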